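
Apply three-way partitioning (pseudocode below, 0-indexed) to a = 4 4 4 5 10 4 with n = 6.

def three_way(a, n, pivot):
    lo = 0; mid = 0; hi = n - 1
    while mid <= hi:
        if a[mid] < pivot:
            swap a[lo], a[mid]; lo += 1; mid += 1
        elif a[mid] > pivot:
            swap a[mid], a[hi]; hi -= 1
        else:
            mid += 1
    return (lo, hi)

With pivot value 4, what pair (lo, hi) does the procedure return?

(0, 3)

lo=0 mid=0 hi=5
4=4: mid=1
4=4: mid=2
4=4: mid=3
5>4: swap(3,5), hi=4 ⇒ 4 4 4 4 10 5
4=4: mid=4
10>4: swap(4,4), hi=3 ⇒ 4 4 4 4 10 5
done. lo=0 hi=3; a=4 4 4 4 10 5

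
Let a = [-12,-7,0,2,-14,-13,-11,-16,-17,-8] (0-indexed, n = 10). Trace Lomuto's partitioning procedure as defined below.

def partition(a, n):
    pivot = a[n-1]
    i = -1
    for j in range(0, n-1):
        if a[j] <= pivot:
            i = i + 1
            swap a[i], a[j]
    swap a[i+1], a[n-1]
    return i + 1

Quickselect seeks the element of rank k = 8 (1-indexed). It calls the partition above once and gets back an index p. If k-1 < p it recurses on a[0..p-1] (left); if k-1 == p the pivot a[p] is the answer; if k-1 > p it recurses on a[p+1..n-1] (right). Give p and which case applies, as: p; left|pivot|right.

6; right

pivot = a[9] = -8; i = -1
j=0: a[0]=-12 ≤ -8 → i=0, swap a[0],a[0] (no change) → [-12,-7,0,2,-14,-13,-11,-16,-17,-8]
j=1: a[1]=-7 > -8 → no swap
j=2: a[2]=0 > -8 → no swap
j=3: a[3]=2 > -8 → no swap
j=4: a[4]=-14 ≤ -8 → i=1, swap a[1],a[4] → [-12,-14,0,2,-7,-13,-11,-16,-17,-8]
j=5: a[5]=-13 ≤ -8 → i=2, swap a[2],a[5] → [-12,-14,-13,2,-7,0,-11,-16,-17,-8]
j=6: a[6]=-11 ≤ -8 → i=3, swap a[3],a[6] → [-12,-14,-13,-11,-7,0,2,-16,-17,-8]
j=7: a[7]=-16 ≤ -8 → i=4, swap a[4],a[7] → [-12,-14,-13,-11,-16,0,2,-7,-17,-8]
j=8: a[8]=-17 ≤ -8 → i=5, swap a[5],a[8] → [-12,-14,-13,-11,-16,-17,2,-7,0,-8]
final swap a[6],a[9] → [-12,-14,-13,-11,-16,-17,-8,-7,0,2]; return 6
p = 6; k-1 = 7 > 6 ⇒ right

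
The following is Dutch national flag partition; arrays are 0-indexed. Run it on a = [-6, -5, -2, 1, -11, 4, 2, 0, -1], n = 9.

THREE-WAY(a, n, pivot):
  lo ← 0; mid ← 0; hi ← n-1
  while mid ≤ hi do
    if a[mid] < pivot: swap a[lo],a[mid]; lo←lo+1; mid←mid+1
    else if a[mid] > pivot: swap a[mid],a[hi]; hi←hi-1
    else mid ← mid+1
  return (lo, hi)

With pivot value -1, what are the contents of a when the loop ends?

pivot = -1; lo=0, mid=0, hi=8
a[mid]=-6<-1: swap a[0],a[0]; lo=1,mid=1 → [-6, -5, -2, 1, -11, 4, 2, 0, -1]
a[mid]=-5<-1: swap a[1],a[1]; lo=2,mid=2 → [-6, -5, -2, 1, -11, 4, 2, 0, -1]
a[mid]=-2<-1: swap a[2],a[2]; lo=3,mid=3 → [-6, -5, -2, 1, -11, 4, 2, 0, -1]
a[mid]=1>-1: swap a[3],a[8]; hi=7 → [-6, -5, -2, -1, -11, 4, 2, 0, 1]
a[mid]=-1=-1: mid=4
a[mid]=-11<-1: swap a[3],a[4]; lo=4,mid=5 → [-6, -5, -2, -11, -1, 4, 2, 0, 1]
a[mid]=4>-1: swap a[5],a[7]; hi=6 → [-6, -5, -2, -11, -1, 0, 2, 4, 1]
a[mid]=0>-1: swap a[5],a[6]; hi=5 → [-6, -5, -2, -11, -1, 2, 0, 4, 1]
a[mid]=2>-1: swap a[5],a[5]; hi=4 → [-6, -5, -2, -11, -1, 2, 0, 4, 1]
end: lo=4, hi=4; a = [-6, -5, -2, -11, -1, 2, 0, 4, 1]

[-6, -5, -2, -11, -1, 2, 0, 4, 1]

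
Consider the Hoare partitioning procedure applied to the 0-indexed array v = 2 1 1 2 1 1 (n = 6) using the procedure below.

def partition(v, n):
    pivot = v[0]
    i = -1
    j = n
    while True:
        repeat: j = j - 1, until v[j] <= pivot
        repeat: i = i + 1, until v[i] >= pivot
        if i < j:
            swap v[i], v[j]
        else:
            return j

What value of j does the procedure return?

3

pivot=2
j stops at 5 (1), i stops at 0 (2); swap ⇒ 1 1 1 2 1 2
j stops at 4 (1), i stops at 3 (2); swap ⇒ 1 1 1 1 2 2
j stops at 3, i stops at 4; i≥j ⇒ return 3. v=1 1 1 1 2 2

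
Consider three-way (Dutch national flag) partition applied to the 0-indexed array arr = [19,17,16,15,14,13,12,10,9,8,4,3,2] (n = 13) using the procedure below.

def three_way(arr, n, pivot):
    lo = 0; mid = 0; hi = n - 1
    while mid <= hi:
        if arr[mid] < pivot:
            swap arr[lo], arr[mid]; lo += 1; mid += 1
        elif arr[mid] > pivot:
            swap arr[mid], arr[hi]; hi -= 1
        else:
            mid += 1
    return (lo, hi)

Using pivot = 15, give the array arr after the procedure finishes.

[2,3,4,14,13,12,10,9,8,15,16,17,19]

pivot = 15; lo=0, mid=0, hi=12
arr[mid]=19>15: swap arr[0],arr[12]; hi=11 → [2,17,16,15,14,13,12,10,9,8,4,3,19]
arr[mid]=2<15: swap arr[0],arr[0]; lo=1,mid=1 → [2,17,16,15,14,13,12,10,9,8,4,3,19]
arr[mid]=17>15: swap arr[1],arr[11]; hi=10 → [2,3,16,15,14,13,12,10,9,8,4,17,19]
arr[mid]=3<15: swap arr[1],arr[1]; lo=2,mid=2 → [2,3,16,15,14,13,12,10,9,8,4,17,19]
arr[mid]=16>15: swap arr[2],arr[10]; hi=9 → [2,3,4,15,14,13,12,10,9,8,16,17,19]
arr[mid]=4<15: swap arr[2],arr[2]; lo=3,mid=3 → [2,3,4,15,14,13,12,10,9,8,16,17,19]
arr[mid]=15=15: mid=4
arr[mid]=14<15: swap arr[3],arr[4]; lo=4,mid=5 → [2,3,4,14,15,13,12,10,9,8,16,17,19]
arr[mid]=13<15: swap arr[4],arr[5]; lo=5,mid=6 → [2,3,4,14,13,15,12,10,9,8,16,17,19]
arr[mid]=12<15: swap arr[5],arr[6]; lo=6,mid=7 → [2,3,4,14,13,12,15,10,9,8,16,17,19]
arr[mid]=10<15: swap arr[6],arr[7]; lo=7,mid=8 → [2,3,4,14,13,12,10,15,9,8,16,17,19]
arr[mid]=9<15: swap arr[7],arr[8]; lo=8,mid=9 → [2,3,4,14,13,12,10,9,15,8,16,17,19]
arr[mid]=8<15: swap arr[8],arr[9]; lo=9,mid=10 → [2,3,4,14,13,12,10,9,8,15,16,17,19]
end: lo=9, hi=9; arr = [2,3,4,14,13,12,10,9,8,15,16,17,19]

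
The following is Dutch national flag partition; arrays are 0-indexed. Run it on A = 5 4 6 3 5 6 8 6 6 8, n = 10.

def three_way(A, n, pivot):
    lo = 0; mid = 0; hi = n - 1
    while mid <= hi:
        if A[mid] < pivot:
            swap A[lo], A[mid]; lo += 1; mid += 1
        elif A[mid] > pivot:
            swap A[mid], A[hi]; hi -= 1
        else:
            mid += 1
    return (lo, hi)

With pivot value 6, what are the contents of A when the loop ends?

5 4 3 5 6 6 6 6 8 8

pivot = 6; lo=0, mid=0, hi=9
A[mid]=5<6: swap A[0],A[0]; lo=1,mid=1 → 5 4 6 3 5 6 8 6 6 8
A[mid]=4<6: swap A[1],A[1]; lo=2,mid=2 → 5 4 6 3 5 6 8 6 6 8
A[mid]=6=6: mid=3
A[mid]=3<6: swap A[2],A[3]; lo=3,mid=4 → 5 4 3 6 5 6 8 6 6 8
A[mid]=5<6: swap A[3],A[4]; lo=4,mid=5 → 5 4 3 5 6 6 8 6 6 8
A[mid]=6=6: mid=6
A[mid]=8>6: swap A[6],A[9]; hi=8 → 5 4 3 5 6 6 8 6 6 8
A[mid]=8>6: swap A[6],A[8]; hi=7 → 5 4 3 5 6 6 6 6 8 8
A[mid]=6=6: mid=7
A[mid]=6=6: mid=8
end: lo=4, hi=7; A = 5 4 3 5 6 6 6 6 8 8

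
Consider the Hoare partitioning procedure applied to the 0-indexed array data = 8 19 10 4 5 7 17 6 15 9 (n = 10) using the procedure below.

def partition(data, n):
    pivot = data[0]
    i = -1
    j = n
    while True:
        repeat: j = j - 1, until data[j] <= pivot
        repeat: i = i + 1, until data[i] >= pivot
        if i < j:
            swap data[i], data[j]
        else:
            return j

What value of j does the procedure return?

pivot = data[0] = 8; i = -1, j = 10
j→7 (data[7]=6≤8), i→0 (data[0]=8≥8); i<j, swap → 6 19 10 4 5 7 17 8 15 9
j→5 (data[5]=7≤8), i→1 (data[1]=19≥8); i<j, swap → 6 7 10 4 5 19 17 8 15 9
j→4 (data[4]=5≤8), i→2 (data[2]=10≥8); i<j, swap → 6 7 5 4 10 19 17 8 15 9
j→3, i→4; i≥j, return j=3. data = 6 7 5 4 10 19 17 8 15 9

3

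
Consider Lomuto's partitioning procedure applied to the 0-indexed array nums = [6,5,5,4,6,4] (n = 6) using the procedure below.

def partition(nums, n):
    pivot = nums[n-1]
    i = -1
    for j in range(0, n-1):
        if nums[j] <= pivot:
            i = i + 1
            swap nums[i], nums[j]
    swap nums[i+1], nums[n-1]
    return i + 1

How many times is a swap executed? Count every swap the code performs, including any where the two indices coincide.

2

pivot = nums[5] = 4; i = -1
j=0: nums[0]=6 > 4 → no swap
j=1: nums[1]=5 > 4 → no swap
j=2: nums[2]=5 > 4 → no swap
j=3: nums[3]=4 ≤ 4 → i=0, swap nums[0],nums[3] → [4,5,5,6,6,4]
j=4: nums[4]=6 > 4 → no swap
final swap nums[1],nums[5] → [4,4,5,6,6,5]; return 1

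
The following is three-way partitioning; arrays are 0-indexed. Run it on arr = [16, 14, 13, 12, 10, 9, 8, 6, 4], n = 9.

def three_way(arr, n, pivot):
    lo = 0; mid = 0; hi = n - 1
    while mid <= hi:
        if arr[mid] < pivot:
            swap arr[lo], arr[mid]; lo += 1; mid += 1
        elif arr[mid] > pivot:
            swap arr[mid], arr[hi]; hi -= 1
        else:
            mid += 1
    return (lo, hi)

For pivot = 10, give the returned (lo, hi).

pivot = 10; lo=0, mid=0, hi=8
arr[mid]=16>10: swap arr[0],arr[8]; hi=7 → [4, 14, 13, 12, 10, 9, 8, 6, 16]
arr[mid]=4<10: swap arr[0],arr[0]; lo=1,mid=1 → [4, 14, 13, 12, 10, 9, 8, 6, 16]
arr[mid]=14>10: swap arr[1],arr[7]; hi=6 → [4, 6, 13, 12, 10, 9, 8, 14, 16]
arr[mid]=6<10: swap arr[1],arr[1]; lo=2,mid=2 → [4, 6, 13, 12, 10, 9, 8, 14, 16]
arr[mid]=13>10: swap arr[2],arr[6]; hi=5 → [4, 6, 8, 12, 10, 9, 13, 14, 16]
arr[mid]=8<10: swap arr[2],arr[2]; lo=3,mid=3 → [4, 6, 8, 12, 10, 9, 13, 14, 16]
arr[mid]=12>10: swap arr[3],arr[5]; hi=4 → [4, 6, 8, 9, 10, 12, 13, 14, 16]
arr[mid]=9<10: swap arr[3],arr[3]; lo=4,mid=4 → [4, 6, 8, 9, 10, 12, 13, 14, 16]
arr[mid]=10=10: mid=5
end: lo=4, hi=4; arr = [4, 6, 8, 9, 10, 12, 13, 14, 16]

(4, 4)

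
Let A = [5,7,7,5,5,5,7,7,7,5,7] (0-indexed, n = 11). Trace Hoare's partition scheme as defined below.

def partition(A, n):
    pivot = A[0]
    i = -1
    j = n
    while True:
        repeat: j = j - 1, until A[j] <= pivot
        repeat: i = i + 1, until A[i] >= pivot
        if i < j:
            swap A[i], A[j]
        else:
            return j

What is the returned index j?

3

pivot=5
j stops at 9 (5), i stops at 0 (5); swap ⇒ [5,7,7,5,5,5,7,7,7,5,7]
j stops at 5 (5), i stops at 1 (7); swap ⇒ [5,5,7,5,5,7,7,7,7,5,7]
j stops at 4 (5), i stops at 2 (7); swap ⇒ [5,5,5,5,7,7,7,7,7,5,7]
j stops at 3, i stops at 3; i≥j ⇒ return 3. A=[5,5,5,5,7,7,7,7,7,5,7]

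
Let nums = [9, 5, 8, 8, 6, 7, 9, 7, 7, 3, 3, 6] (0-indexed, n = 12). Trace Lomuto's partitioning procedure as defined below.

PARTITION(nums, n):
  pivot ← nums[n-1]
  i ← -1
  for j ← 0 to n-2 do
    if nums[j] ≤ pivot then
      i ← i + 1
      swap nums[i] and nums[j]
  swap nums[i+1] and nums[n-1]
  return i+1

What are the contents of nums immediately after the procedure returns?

pivot = nums[11] = 6; i = -1
j=0: nums[0]=9 > 6 → no swap
j=1: nums[1]=5 ≤ 6 → i=0, swap nums[0],nums[1] → [5, 9, 8, 8, 6, 7, 9, 7, 7, 3, 3, 6]
j=2: nums[2]=8 > 6 → no swap
j=3: nums[3]=8 > 6 → no swap
j=4: nums[4]=6 ≤ 6 → i=1, swap nums[1],nums[4] → [5, 6, 8, 8, 9, 7, 9, 7, 7, 3, 3, 6]
j=5: nums[5]=7 > 6 → no swap
j=6: nums[6]=9 > 6 → no swap
j=7: nums[7]=7 > 6 → no swap
j=8: nums[8]=7 > 6 → no swap
j=9: nums[9]=3 ≤ 6 → i=2, swap nums[2],nums[9] → [5, 6, 3, 8, 9, 7, 9, 7, 7, 8, 3, 6]
j=10: nums[10]=3 ≤ 6 → i=3, swap nums[3],nums[10] → [5, 6, 3, 3, 9, 7, 9, 7, 7, 8, 8, 6]
final swap nums[4],nums[11] → [5, 6, 3, 3, 6, 7, 9, 7, 7, 8, 8, 9]; return 4

[5, 6, 3, 3, 6, 7, 9, 7, 7, 8, 8, 9]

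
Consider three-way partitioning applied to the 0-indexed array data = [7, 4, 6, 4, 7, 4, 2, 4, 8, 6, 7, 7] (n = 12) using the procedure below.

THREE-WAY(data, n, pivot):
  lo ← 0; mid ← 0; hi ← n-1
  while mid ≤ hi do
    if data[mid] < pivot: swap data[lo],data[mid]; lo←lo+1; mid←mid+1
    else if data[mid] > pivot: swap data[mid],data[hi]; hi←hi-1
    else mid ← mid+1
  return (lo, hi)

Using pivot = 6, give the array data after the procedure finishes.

pivot = 6; lo=0, mid=0, hi=11
data[mid]=7>6: swap data[0],data[11]; hi=10 → [7, 4, 6, 4, 7, 4, 2, 4, 8, 6, 7, 7]
data[mid]=7>6: swap data[0],data[10]; hi=9 → [7, 4, 6, 4, 7, 4, 2, 4, 8, 6, 7, 7]
data[mid]=7>6: swap data[0],data[9]; hi=8 → [6, 4, 6, 4, 7, 4, 2, 4, 8, 7, 7, 7]
data[mid]=6=6: mid=1
data[mid]=4<6: swap data[0],data[1]; lo=1,mid=2 → [4, 6, 6, 4, 7, 4, 2, 4, 8, 7, 7, 7]
data[mid]=6=6: mid=3
data[mid]=4<6: swap data[1],data[3]; lo=2,mid=4 → [4, 4, 6, 6, 7, 4, 2, 4, 8, 7, 7, 7]
data[mid]=7>6: swap data[4],data[8]; hi=7 → [4, 4, 6, 6, 8, 4, 2, 4, 7, 7, 7, 7]
data[mid]=8>6: swap data[4],data[7]; hi=6 → [4, 4, 6, 6, 4, 4, 2, 8, 7, 7, 7, 7]
data[mid]=4<6: swap data[2],data[4]; lo=3,mid=5 → [4, 4, 4, 6, 6, 4, 2, 8, 7, 7, 7, 7]
data[mid]=4<6: swap data[3],data[5]; lo=4,mid=6 → [4, 4, 4, 4, 6, 6, 2, 8, 7, 7, 7, 7]
data[mid]=2<6: swap data[4],data[6]; lo=5,mid=7 → [4, 4, 4, 4, 2, 6, 6, 8, 7, 7, 7, 7]
end: lo=5, hi=6; data = [4, 4, 4, 4, 2, 6, 6, 8, 7, 7, 7, 7]

[4, 4, 4, 4, 2, 6, 6, 8, 7, 7, 7, 7]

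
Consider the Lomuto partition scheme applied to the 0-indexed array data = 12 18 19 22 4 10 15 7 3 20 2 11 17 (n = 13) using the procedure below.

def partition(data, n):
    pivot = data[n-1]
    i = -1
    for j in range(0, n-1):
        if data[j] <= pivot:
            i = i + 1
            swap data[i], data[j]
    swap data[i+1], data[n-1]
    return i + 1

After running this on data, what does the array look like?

12 4 10 15 7 3 2 11 17 20 22 18 19

pivot=17, i=-1
j=0: 12≤17, i=0, swap(0,0) ⇒ 12 18 19 22 4 10 15 7 3 20 2 11 17
j=1: 18>17, skip
j=2: 19>17, skip
j=3: 22>17, skip
j=4: 4≤17, i=1, swap(1,4) ⇒ 12 4 19 22 18 10 15 7 3 20 2 11 17
j=5: 10≤17, i=2, swap(2,5) ⇒ 12 4 10 22 18 19 15 7 3 20 2 11 17
j=6: 15≤17, i=3, swap(3,6) ⇒ 12 4 10 15 18 19 22 7 3 20 2 11 17
j=7: 7≤17, i=4, swap(4,7) ⇒ 12 4 10 15 7 19 22 18 3 20 2 11 17
j=8: 3≤17, i=5, swap(5,8) ⇒ 12 4 10 15 7 3 22 18 19 20 2 11 17
j=9: 20>17, skip
j=10: 2≤17, i=6, swap(6,10) ⇒ 12 4 10 15 7 3 2 18 19 20 22 11 17
j=11: 11≤17, i=7, swap(7,11) ⇒ 12 4 10 15 7 3 2 11 19 20 22 18 17
swap(8,12) ⇒ 12 4 10 15 7 3 2 11 17 20 22 18 19; return 8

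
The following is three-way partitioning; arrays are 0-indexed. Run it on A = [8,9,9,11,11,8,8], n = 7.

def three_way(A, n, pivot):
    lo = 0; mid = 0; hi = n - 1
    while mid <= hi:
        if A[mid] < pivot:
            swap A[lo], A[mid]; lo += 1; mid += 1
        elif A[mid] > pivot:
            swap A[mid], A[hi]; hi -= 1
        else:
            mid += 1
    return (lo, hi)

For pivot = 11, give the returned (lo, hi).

pivot = 11; lo=0, mid=0, hi=6
A[mid]=8<11: swap A[0],A[0]; lo=1,mid=1 → [8,9,9,11,11,8,8]
A[mid]=9<11: swap A[1],A[1]; lo=2,mid=2 → [8,9,9,11,11,8,8]
A[mid]=9<11: swap A[2],A[2]; lo=3,mid=3 → [8,9,9,11,11,8,8]
A[mid]=11=11: mid=4
A[mid]=11=11: mid=5
A[mid]=8<11: swap A[3],A[5]; lo=4,mid=6 → [8,9,9,8,11,11,8]
A[mid]=8<11: swap A[4],A[6]; lo=5,mid=7 → [8,9,9,8,8,11,11]
end: lo=5, hi=6; A = [8,9,9,8,8,11,11]

(5, 6)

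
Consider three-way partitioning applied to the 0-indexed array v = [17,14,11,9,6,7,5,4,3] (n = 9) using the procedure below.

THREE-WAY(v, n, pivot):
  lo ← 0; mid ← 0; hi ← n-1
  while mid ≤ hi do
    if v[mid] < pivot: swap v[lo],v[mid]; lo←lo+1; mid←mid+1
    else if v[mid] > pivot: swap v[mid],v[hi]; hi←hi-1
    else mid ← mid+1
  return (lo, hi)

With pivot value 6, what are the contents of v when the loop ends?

pivot = 6; lo=0, mid=0, hi=8
v[mid]=17>6: swap v[0],v[8]; hi=7 → [3,14,11,9,6,7,5,4,17]
v[mid]=3<6: swap v[0],v[0]; lo=1,mid=1 → [3,14,11,9,6,7,5,4,17]
v[mid]=14>6: swap v[1],v[7]; hi=6 → [3,4,11,9,6,7,5,14,17]
v[mid]=4<6: swap v[1],v[1]; lo=2,mid=2 → [3,4,11,9,6,7,5,14,17]
v[mid]=11>6: swap v[2],v[6]; hi=5 → [3,4,5,9,6,7,11,14,17]
v[mid]=5<6: swap v[2],v[2]; lo=3,mid=3 → [3,4,5,9,6,7,11,14,17]
v[mid]=9>6: swap v[3],v[5]; hi=4 → [3,4,5,7,6,9,11,14,17]
v[mid]=7>6: swap v[3],v[4]; hi=3 → [3,4,5,6,7,9,11,14,17]
v[mid]=6=6: mid=4
end: lo=3, hi=3; v = [3,4,5,6,7,9,11,14,17]

[3,4,5,6,7,9,11,14,17]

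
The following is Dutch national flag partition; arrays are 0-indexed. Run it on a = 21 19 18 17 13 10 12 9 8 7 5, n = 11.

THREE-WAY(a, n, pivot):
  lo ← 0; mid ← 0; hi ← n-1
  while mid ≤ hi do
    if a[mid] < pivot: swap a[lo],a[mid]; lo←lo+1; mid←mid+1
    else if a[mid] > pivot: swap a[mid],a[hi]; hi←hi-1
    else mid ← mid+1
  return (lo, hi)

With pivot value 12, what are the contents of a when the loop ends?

5 7 8 9 10 12 13 17 18 19 21

pivot = 12; lo=0, mid=0, hi=10
a[mid]=21>12: swap a[0],a[10]; hi=9 → 5 19 18 17 13 10 12 9 8 7 21
a[mid]=5<12: swap a[0],a[0]; lo=1,mid=1 → 5 19 18 17 13 10 12 9 8 7 21
a[mid]=19>12: swap a[1],a[9]; hi=8 → 5 7 18 17 13 10 12 9 8 19 21
a[mid]=7<12: swap a[1],a[1]; lo=2,mid=2 → 5 7 18 17 13 10 12 9 8 19 21
a[mid]=18>12: swap a[2],a[8]; hi=7 → 5 7 8 17 13 10 12 9 18 19 21
a[mid]=8<12: swap a[2],a[2]; lo=3,mid=3 → 5 7 8 17 13 10 12 9 18 19 21
a[mid]=17>12: swap a[3],a[7]; hi=6 → 5 7 8 9 13 10 12 17 18 19 21
a[mid]=9<12: swap a[3],a[3]; lo=4,mid=4 → 5 7 8 9 13 10 12 17 18 19 21
a[mid]=13>12: swap a[4],a[6]; hi=5 → 5 7 8 9 12 10 13 17 18 19 21
a[mid]=12=12: mid=5
a[mid]=10<12: swap a[4],a[5]; lo=5,mid=6 → 5 7 8 9 10 12 13 17 18 19 21
end: lo=5, hi=5; a = 5 7 8 9 10 12 13 17 18 19 21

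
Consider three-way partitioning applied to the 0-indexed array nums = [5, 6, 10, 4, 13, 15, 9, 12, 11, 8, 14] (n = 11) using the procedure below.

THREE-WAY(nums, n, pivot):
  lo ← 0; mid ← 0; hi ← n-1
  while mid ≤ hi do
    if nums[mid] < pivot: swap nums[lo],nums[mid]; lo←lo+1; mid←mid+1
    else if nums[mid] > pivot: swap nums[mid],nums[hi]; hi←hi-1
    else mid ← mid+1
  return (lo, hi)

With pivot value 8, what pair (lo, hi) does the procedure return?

pivot = 8; lo=0, mid=0, hi=10
nums[mid]=5<8: swap nums[0],nums[0]; lo=1,mid=1 → [5, 6, 10, 4, 13, 15, 9, 12, 11, 8, 14]
nums[mid]=6<8: swap nums[1],nums[1]; lo=2,mid=2 → [5, 6, 10, 4, 13, 15, 9, 12, 11, 8, 14]
nums[mid]=10>8: swap nums[2],nums[10]; hi=9 → [5, 6, 14, 4, 13, 15, 9, 12, 11, 8, 10]
nums[mid]=14>8: swap nums[2],nums[9]; hi=8 → [5, 6, 8, 4, 13, 15, 9, 12, 11, 14, 10]
nums[mid]=8=8: mid=3
nums[mid]=4<8: swap nums[2],nums[3]; lo=3,mid=4 → [5, 6, 4, 8, 13, 15, 9, 12, 11, 14, 10]
nums[mid]=13>8: swap nums[4],nums[8]; hi=7 → [5, 6, 4, 8, 11, 15, 9, 12, 13, 14, 10]
nums[mid]=11>8: swap nums[4],nums[7]; hi=6 → [5, 6, 4, 8, 12, 15, 9, 11, 13, 14, 10]
nums[mid]=12>8: swap nums[4],nums[6]; hi=5 → [5, 6, 4, 8, 9, 15, 12, 11, 13, 14, 10]
nums[mid]=9>8: swap nums[4],nums[5]; hi=4 → [5, 6, 4, 8, 15, 9, 12, 11, 13, 14, 10]
nums[mid]=15>8: swap nums[4],nums[4]; hi=3 → [5, 6, 4, 8, 15, 9, 12, 11, 13, 14, 10]
end: lo=3, hi=3; nums = [5, 6, 4, 8, 15, 9, 12, 11, 13, 14, 10]

(3, 3)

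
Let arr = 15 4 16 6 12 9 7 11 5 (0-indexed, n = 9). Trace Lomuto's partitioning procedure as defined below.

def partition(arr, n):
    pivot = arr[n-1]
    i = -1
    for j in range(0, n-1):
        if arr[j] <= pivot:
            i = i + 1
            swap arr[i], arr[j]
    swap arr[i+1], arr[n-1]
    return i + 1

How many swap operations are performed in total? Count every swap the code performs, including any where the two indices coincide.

2

pivot = arr[8] = 5; i = -1
j=0: arr[0]=15 > 5 → no swap
j=1: arr[1]=4 ≤ 5 → i=0, swap arr[0],arr[1] → 4 15 16 6 12 9 7 11 5
j=2: arr[2]=16 > 5 → no swap
j=3: arr[3]=6 > 5 → no swap
j=4: arr[4]=12 > 5 → no swap
j=5: arr[5]=9 > 5 → no swap
j=6: arr[6]=7 > 5 → no swap
j=7: arr[7]=11 > 5 → no swap
final swap arr[1],arr[8] → 4 5 16 6 12 9 7 11 15; return 1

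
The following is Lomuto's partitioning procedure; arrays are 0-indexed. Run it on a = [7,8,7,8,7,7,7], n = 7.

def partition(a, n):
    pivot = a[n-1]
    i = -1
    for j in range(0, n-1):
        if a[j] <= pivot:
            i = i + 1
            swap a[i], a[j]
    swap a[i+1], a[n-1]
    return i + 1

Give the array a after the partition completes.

[7,7,7,7,7,8,8]

pivot=7, i=-1
j=0: 7≤7, i=0, swap(0,0) ⇒ [7,8,7,8,7,7,7]
j=1: 8>7, skip
j=2: 7≤7, i=1, swap(1,2) ⇒ [7,7,8,8,7,7,7]
j=3: 8>7, skip
j=4: 7≤7, i=2, swap(2,4) ⇒ [7,7,7,8,8,7,7]
j=5: 7≤7, i=3, swap(3,5) ⇒ [7,7,7,7,8,8,7]
swap(4,6) ⇒ [7,7,7,7,7,8,8]; return 4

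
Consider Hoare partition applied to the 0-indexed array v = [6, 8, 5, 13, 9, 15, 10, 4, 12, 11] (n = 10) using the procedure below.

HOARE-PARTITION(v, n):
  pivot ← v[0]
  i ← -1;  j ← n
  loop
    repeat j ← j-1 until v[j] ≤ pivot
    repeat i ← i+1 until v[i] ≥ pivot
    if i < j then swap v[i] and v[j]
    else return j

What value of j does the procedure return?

pivot = v[0] = 6; i = -1, j = 10
j→7 (v[7]=4≤6), i→0 (v[0]=6≥6); i<j, swap → [4, 8, 5, 13, 9, 15, 10, 6, 12, 11]
j→2 (v[2]=5≤6), i→1 (v[1]=8≥6); i<j, swap → [4, 5, 8, 13, 9, 15, 10, 6, 12, 11]
j→1, i→2; i≥j, return j=1. v = [4, 5, 8, 13, 9, 15, 10, 6, 12, 11]

1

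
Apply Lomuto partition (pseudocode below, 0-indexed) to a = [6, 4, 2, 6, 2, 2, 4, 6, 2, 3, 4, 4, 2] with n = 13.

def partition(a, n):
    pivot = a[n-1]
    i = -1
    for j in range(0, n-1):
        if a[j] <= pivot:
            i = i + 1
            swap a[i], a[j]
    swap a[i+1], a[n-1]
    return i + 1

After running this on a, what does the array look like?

[2, 2, 2, 2, 2, 6, 4, 6, 6, 3, 4, 4, 4]

pivot=2, i=-1
j=0: 6>2, skip
j=1: 4>2, skip
j=2: 2≤2, i=0, swap(0,2) ⇒ [2, 4, 6, 6, 2, 2, 4, 6, 2, 3, 4, 4, 2]
j=3: 6>2, skip
j=4: 2≤2, i=1, swap(1,4) ⇒ [2, 2, 6, 6, 4, 2, 4, 6, 2, 3, 4, 4, 2]
j=5: 2≤2, i=2, swap(2,5) ⇒ [2, 2, 2, 6, 4, 6, 4, 6, 2, 3, 4, 4, 2]
j=6: 4>2, skip
j=7: 6>2, skip
j=8: 2≤2, i=3, swap(3,8) ⇒ [2, 2, 2, 2, 4, 6, 4, 6, 6, 3, 4, 4, 2]
j=9: 3>2, skip
j=10: 4>2, skip
j=11: 4>2, skip
swap(4,12) ⇒ [2, 2, 2, 2, 2, 6, 4, 6, 6, 3, 4, 4, 4]; return 4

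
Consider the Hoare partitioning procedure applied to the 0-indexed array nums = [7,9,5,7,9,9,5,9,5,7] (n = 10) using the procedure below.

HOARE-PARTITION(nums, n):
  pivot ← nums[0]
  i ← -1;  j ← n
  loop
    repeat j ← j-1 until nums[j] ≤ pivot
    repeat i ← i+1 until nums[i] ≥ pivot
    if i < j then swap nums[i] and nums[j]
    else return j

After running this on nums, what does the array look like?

[7,5,5,5,9,9,7,9,9,7]

pivot = nums[0] = 7; i = -1, j = 10
j→9 (nums[9]=7≤7), i→0 (nums[0]=7≥7); i<j, swap → [7,9,5,7,9,9,5,9,5,7]
j→8 (nums[8]=5≤7), i→1 (nums[1]=9≥7); i<j, swap → [7,5,5,7,9,9,5,9,9,7]
j→6 (nums[6]=5≤7), i→3 (nums[3]=7≥7); i<j, swap → [7,5,5,5,9,9,7,9,9,7]
j→3, i→4; i≥j, return j=3. nums = [7,5,5,5,9,9,7,9,9,7]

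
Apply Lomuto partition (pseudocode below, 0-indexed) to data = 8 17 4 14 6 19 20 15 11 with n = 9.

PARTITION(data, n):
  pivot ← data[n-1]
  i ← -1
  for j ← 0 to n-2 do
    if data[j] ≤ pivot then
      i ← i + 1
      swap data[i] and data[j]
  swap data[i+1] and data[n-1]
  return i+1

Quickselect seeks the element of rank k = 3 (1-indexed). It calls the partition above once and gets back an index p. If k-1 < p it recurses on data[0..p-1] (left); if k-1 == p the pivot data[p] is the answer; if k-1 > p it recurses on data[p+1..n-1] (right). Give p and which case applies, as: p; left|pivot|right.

pivot = data[8] = 11; i = -1
j=0: data[0]=8 ≤ 11 → i=0, swap data[0],data[0] (no change) → 8 17 4 14 6 19 20 15 11
j=1: data[1]=17 > 11 → no swap
j=2: data[2]=4 ≤ 11 → i=1, swap data[1],data[2] → 8 4 17 14 6 19 20 15 11
j=3: data[3]=14 > 11 → no swap
j=4: data[4]=6 ≤ 11 → i=2, swap data[2],data[4] → 8 4 6 14 17 19 20 15 11
j=5: data[5]=19 > 11 → no swap
j=6: data[6]=20 > 11 → no swap
j=7: data[7]=15 > 11 → no swap
final swap data[3],data[8] → 8 4 6 11 17 19 20 15 14; return 3
p = 3; k-1 = 2 < 3 ⇒ left

3; left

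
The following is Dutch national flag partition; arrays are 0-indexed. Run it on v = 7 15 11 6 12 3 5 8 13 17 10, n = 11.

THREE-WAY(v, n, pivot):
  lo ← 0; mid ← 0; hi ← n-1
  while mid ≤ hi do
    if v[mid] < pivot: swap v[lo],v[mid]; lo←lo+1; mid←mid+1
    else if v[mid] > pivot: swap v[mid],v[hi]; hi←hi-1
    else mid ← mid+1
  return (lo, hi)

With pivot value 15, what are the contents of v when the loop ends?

7 11 6 12 3 5 8 13 10 15 17

pivot = 15; lo=0, mid=0, hi=10
v[mid]=7<15: swap v[0],v[0]; lo=1,mid=1 → 7 15 11 6 12 3 5 8 13 17 10
v[mid]=15=15: mid=2
v[mid]=11<15: swap v[1],v[2]; lo=2,mid=3 → 7 11 15 6 12 3 5 8 13 17 10
v[mid]=6<15: swap v[2],v[3]; lo=3,mid=4 → 7 11 6 15 12 3 5 8 13 17 10
v[mid]=12<15: swap v[3],v[4]; lo=4,mid=5 → 7 11 6 12 15 3 5 8 13 17 10
v[mid]=3<15: swap v[4],v[5]; lo=5,mid=6 → 7 11 6 12 3 15 5 8 13 17 10
v[mid]=5<15: swap v[5],v[6]; lo=6,mid=7 → 7 11 6 12 3 5 15 8 13 17 10
v[mid]=8<15: swap v[6],v[7]; lo=7,mid=8 → 7 11 6 12 3 5 8 15 13 17 10
v[mid]=13<15: swap v[7],v[8]; lo=8,mid=9 → 7 11 6 12 3 5 8 13 15 17 10
v[mid]=17>15: swap v[9],v[10]; hi=9 → 7 11 6 12 3 5 8 13 15 10 17
v[mid]=10<15: swap v[8],v[9]; lo=9,mid=10 → 7 11 6 12 3 5 8 13 10 15 17
end: lo=9, hi=9; v = 7 11 6 12 3 5 8 13 10 15 17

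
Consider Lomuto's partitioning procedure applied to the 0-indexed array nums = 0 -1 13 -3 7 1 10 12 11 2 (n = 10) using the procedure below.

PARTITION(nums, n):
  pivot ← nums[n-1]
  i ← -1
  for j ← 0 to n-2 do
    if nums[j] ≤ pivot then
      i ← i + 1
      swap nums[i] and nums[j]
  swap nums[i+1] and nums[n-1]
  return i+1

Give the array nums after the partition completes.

0 -1 -3 1 2 13 10 12 11 7

pivot = nums[9] = 2; i = -1
j=0: nums[0]=0 ≤ 2 → i=0, swap nums[0],nums[0] (no change) → 0 -1 13 -3 7 1 10 12 11 2
j=1: nums[1]=-1 ≤ 2 → i=1, swap nums[1],nums[1] (no change) → 0 -1 13 -3 7 1 10 12 11 2
j=2: nums[2]=13 > 2 → no swap
j=3: nums[3]=-3 ≤ 2 → i=2, swap nums[2],nums[3] → 0 -1 -3 13 7 1 10 12 11 2
j=4: nums[4]=7 > 2 → no swap
j=5: nums[5]=1 ≤ 2 → i=3, swap nums[3],nums[5] → 0 -1 -3 1 7 13 10 12 11 2
j=6: nums[6]=10 > 2 → no swap
j=7: nums[7]=12 > 2 → no swap
j=8: nums[8]=11 > 2 → no swap
final swap nums[4],nums[9] → 0 -1 -3 1 2 13 10 12 11 7; return 4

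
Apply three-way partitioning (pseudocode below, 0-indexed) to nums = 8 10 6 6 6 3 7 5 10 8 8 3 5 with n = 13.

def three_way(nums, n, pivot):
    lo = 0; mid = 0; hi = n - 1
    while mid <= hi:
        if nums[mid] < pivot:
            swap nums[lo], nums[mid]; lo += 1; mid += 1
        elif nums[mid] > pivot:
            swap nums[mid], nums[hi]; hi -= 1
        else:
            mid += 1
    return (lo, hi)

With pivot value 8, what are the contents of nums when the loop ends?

lo=0 mid=0 hi=12
8=8: mid=1
10>8: swap(1,12), hi=11 ⇒ 8 5 6 6 6 3 7 5 10 8 8 3 10
5<8: swap(0,1), lo=1 mid=2 ⇒ 5 8 6 6 6 3 7 5 10 8 8 3 10
6<8: swap(1,2), lo=2 mid=3 ⇒ 5 6 8 6 6 3 7 5 10 8 8 3 10
6<8: swap(2,3), lo=3 mid=4 ⇒ 5 6 6 8 6 3 7 5 10 8 8 3 10
6<8: swap(3,4), lo=4 mid=5 ⇒ 5 6 6 6 8 3 7 5 10 8 8 3 10
3<8: swap(4,5), lo=5 mid=6 ⇒ 5 6 6 6 3 8 7 5 10 8 8 3 10
7<8: swap(5,6), lo=6 mid=7 ⇒ 5 6 6 6 3 7 8 5 10 8 8 3 10
5<8: swap(6,7), lo=7 mid=8 ⇒ 5 6 6 6 3 7 5 8 10 8 8 3 10
10>8: swap(8,11), hi=10 ⇒ 5 6 6 6 3 7 5 8 3 8 8 10 10
3<8: swap(7,8), lo=8 mid=9 ⇒ 5 6 6 6 3 7 5 3 8 8 8 10 10
8=8: mid=10
8=8: mid=11
done. lo=8 hi=10; nums=5 6 6 6 3 7 5 3 8 8 8 10 10

5 6 6 6 3 7 5 3 8 8 8 10 10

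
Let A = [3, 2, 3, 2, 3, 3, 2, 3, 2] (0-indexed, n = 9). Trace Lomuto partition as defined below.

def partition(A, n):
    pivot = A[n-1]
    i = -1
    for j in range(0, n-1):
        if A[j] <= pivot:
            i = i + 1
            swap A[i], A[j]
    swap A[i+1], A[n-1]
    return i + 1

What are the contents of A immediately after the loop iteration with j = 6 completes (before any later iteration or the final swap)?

[2, 2, 2, 3, 3, 3, 3, 3, 2]

pivot = A[8] = 2; i = -1
j=0: A[0]=3 > 2 → no swap
j=1: A[1]=2 ≤ 2 → i=0, swap A[0],A[1] → [2, 3, 3, 2, 3, 3, 2, 3, 2]
j=2: A[2]=3 > 2 → no swap
j=3: A[3]=2 ≤ 2 → i=1, swap A[1],A[3] → [2, 2, 3, 3, 3, 3, 2, 3, 2]
j=4: A[4]=3 > 2 → no swap
j=5: A[5]=3 > 2 → no swap
j=6: A[6]=2 ≤ 2 → i=2, swap A[2],A[6] → [2, 2, 2, 3, 3, 3, 3, 3, 2]
(after j=6) A = [2, 2, 2, 3, 3, 3, 3, 3, 2]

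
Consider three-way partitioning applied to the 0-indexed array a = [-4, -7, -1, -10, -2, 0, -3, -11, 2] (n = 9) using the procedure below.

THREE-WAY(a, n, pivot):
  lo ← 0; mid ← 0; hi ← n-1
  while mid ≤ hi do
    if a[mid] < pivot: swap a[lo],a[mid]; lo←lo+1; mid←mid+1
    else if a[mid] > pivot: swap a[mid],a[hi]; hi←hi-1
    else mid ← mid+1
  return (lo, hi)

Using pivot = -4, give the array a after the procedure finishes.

pivot = -4; lo=0, mid=0, hi=8
a[mid]=-4=-4: mid=1
a[mid]=-7<-4: swap a[0],a[1]; lo=1,mid=2 → [-7, -4, -1, -10, -2, 0, -3, -11, 2]
a[mid]=-1>-4: swap a[2],a[8]; hi=7 → [-7, -4, 2, -10, -2, 0, -3, -11, -1]
a[mid]=2>-4: swap a[2],a[7]; hi=6 → [-7, -4, -11, -10, -2, 0, -3, 2, -1]
a[mid]=-11<-4: swap a[1],a[2]; lo=2,mid=3 → [-7, -11, -4, -10, -2, 0, -3, 2, -1]
a[mid]=-10<-4: swap a[2],a[3]; lo=3,mid=4 → [-7, -11, -10, -4, -2, 0, -3, 2, -1]
a[mid]=-2>-4: swap a[4],a[6]; hi=5 → [-7, -11, -10, -4, -3, 0, -2, 2, -1]
a[mid]=-3>-4: swap a[4],a[5]; hi=4 → [-7, -11, -10, -4, 0, -3, -2, 2, -1]
a[mid]=0>-4: swap a[4],a[4]; hi=3 → [-7, -11, -10, -4, 0, -3, -2, 2, -1]
end: lo=3, hi=3; a = [-7, -11, -10, -4, 0, -3, -2, 2, -1]

[-7, -11, -10, -4, 0, -3, -2, 2, -1]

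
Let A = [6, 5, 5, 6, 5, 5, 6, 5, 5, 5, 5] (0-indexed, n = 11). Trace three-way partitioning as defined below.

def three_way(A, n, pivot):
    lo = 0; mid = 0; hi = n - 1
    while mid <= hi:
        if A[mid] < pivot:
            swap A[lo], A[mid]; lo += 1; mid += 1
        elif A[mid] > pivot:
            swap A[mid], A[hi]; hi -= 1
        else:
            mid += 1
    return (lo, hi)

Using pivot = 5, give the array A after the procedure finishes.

[5, 5, 5, 5, 5, 5, 5, 5, 6, 6, 6]

pivot = 5; lo=0, mid=0, hi=10
A[mid]=6>5: swap A[0],A[10]; hi=9 → [5, 5, 5, 6, 5, 5, 6, 5, 5, 5, 6]
A[mid]=5=5: mid=1
A[mid]=5=5: mid=2
A[mid]=5=5: mid=3
A[mid]=6>5: swap A[3],A[9]; hi=8 → [5, 5, 5, 5, 5, 5, 6, 5, 5, 6, 6]
A[mid]=5=5: mid=4
A[mid]=5=5: mid=5
A[mid]=5=5: mid=6
A[mid]=6>5: swap A[6],A[8]; hi=7 → [5, 5, 5, 5, 5, 5, 5, 5, 6, 6, 6]
A[mid]=5=5: mid=7
A[mid]=5=5: mid=8
end: lo=0, hi=7; A = [5, 5, 5, 5, 5, 5, 5, 5, 6, 6, 6]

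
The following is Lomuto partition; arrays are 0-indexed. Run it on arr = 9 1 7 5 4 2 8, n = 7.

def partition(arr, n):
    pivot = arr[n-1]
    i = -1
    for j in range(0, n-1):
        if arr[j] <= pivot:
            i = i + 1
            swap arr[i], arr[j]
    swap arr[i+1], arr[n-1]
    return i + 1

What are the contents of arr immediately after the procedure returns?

1 7 5 4 2 8 9

pivot = arr[6] = 8; i = -1
j=0: arr[0]=9 > 8 → no swap
j=1: arr[1]=1 ≤ 8 → i=0, swap arr[0],arr[1] → 1 9 7 5 4 2 8
j=2: arr[2]=7 ≤ 8 → i=1, swap arr[1],arr[2] → 1 7 9 5 4 2 8
j=3: arr[3]=5 ≤ 8 → i=2, swap arr[2],arr[3] → 1 7 5 9 4 2 8
j=4: arr[4]=4 ≤ 8 → i=3, swap arr[3],arr[4] → 1 7 5 4 9 2 8
j=5: arr[5]=2 ≤ 8 → i=4, swap arr[4],arr[5] → 1 7 5 4 2 9 8
final swap arr[5],arr[6] → 1 7 5 4 2 8 9; return 5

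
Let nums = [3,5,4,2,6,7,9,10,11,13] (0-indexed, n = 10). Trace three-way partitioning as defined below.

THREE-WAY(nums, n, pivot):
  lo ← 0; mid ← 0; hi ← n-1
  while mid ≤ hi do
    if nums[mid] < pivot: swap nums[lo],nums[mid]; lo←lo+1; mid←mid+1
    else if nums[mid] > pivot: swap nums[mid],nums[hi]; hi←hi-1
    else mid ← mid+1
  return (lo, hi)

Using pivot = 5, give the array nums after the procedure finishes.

lo=0 mid=0 hi=9
3<5: swap(0,0), lo=1 mid=1 ⇒ [3,5,4,2,6,7,9,10,11,13]
5=5: mid=2
4<5: swap(1,2), lo=2 mid=3 ⇒ [3,4,5,2,6,7,9,10,11,13]
2<5: swap(2,3), lo=3 mid=4 ⇒ [3,4,2,5,6,7,9,10,11,13]
6>5: swap(4,9), hi=8 ⇒ [3,4,2,5,13,7,9,10,11,6]
13>5: swap(4,8), hi=7 ⇒ [3,4,2,5,11,7,9,10,13,6]
11>5: swap(4,7), hi=6 ⇒ [3,4,2,5,10,7,9,11,13,6]
10>5: swap(4,6), hi=5 ⇒ [3,4,2,5,9,7,10,11,13,6]
9>5: swap(4,5), hi=4 ⇒ [3,4,2,5,7,9,10,11,13,6]
7>5: swap(4,4), hi=3 ⇒ [3,4,2,5,7,9,10,11,13,6]
done. lo=3 hi=3; nums=[3,4,2,5,7,9,10,11,13,6]

[3,4,2,5,7,9,10,11,13,6]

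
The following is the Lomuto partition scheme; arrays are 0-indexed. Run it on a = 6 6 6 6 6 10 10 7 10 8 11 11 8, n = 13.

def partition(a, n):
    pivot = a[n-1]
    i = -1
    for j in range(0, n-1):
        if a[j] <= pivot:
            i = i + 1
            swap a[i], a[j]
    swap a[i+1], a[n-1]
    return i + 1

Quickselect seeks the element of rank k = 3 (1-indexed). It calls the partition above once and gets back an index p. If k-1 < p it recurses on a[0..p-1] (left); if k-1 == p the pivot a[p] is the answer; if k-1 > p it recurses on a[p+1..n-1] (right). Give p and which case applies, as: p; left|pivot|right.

7; left

pivot=8, i=-1
j=0: 6≤8, i=0, swap(0,0) ⇒ 6 6 6 6 6 10 10 7 10 8 11 11 8
j=1: 6≤8, i=1, swap(1,1) ⇒ 6 6 6 6 6 10 10 7 10 8 11 11 8
j=2: 6≤8, i=2, swap(2,2) ⇒ 6 6 6 6 6 10 10 7 10 8 11 11 8
j=3: 6≤8, i=3, swap(3,3) ⇒ 6 6 6 6 6 10 10 7 10 8 11 11 8
j=4: 6≤8, i=4, swap(4,4) ⇒ 6 6 6 6 6 10 10 7 10 8 11 11 8
j=5: 10>8, skip
j=6: 10>8, skip
j=7: 7≤8, i=5, swap(5,7) ⇒ 6 6 6 6 6 7 10 10 10 8 11 11 8
j=8: 10>8, skip
j=9: 8≤8, i=6, swap(6,9) ⇒ 6 6 6 6 6 7 8 10 10 10 11 11 8
j=10: 11>8, skip
j=11: 11>8, skip
swap(7,12) ⇒ 6 6 6 6 6 7 8 8 10 10 11 11 10; return 7
p = 7; k-1 = 2 < 7 ⇒ left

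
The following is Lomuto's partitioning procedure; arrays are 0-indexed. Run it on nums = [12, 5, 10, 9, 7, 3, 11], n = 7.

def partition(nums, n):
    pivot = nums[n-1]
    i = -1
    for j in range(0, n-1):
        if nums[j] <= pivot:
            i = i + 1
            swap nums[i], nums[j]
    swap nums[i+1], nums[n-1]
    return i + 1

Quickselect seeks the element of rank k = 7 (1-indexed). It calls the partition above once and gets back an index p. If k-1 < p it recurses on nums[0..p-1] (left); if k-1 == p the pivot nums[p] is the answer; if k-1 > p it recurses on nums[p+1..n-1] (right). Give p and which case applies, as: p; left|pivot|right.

pivot = nums[6] = 11; i = -1
j=0: nums[0]=12 > 11 → no swap
j=1: nums[1]=5 ≤ 11 → i=0, swap nums[0],nums[1] → [5, 12, 10, 9, 7, 3, 11]
j=2: nums[2]=10 ≤ 11 → i=1, swap nums[1],nums[2] → [5, 10, 12, 9, 7, 3, 11]
j=3: nums[3]=9 ≤ 11 → i=2, swap nums[2],nums[3] → [5, 10, 9, 12, 7, 3, 11]
j=4: nums[4]=7 ≤ 11 → i=3, swap nums[3],nums[4] → [5, 10, 9, 7, 12, 3, 11]
j=5: nums[5]=3 ≤ 11 → i=4, swap nums[4],nums[5] → [5, 10, 9, 7, 3, 12, 11]
final swap nums[5],nums[6] → [5, 10, 9, 7, 3, 11, 12]; return 5
p = 5; k-1 = 6 > 5 ⇒ right

5; right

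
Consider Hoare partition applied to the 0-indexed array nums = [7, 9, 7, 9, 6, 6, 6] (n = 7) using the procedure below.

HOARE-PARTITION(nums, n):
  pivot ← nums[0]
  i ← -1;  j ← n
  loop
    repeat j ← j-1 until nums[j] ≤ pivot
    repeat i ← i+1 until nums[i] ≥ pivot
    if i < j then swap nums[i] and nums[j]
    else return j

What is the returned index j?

pivot = nums[0] = 7; i = -1, j = 7
j→6 (nums[6]=6≤7), i→0 (nums[0]=7≥7); i<j, swap → [6, 9, 7, 9, 6, 6, 7]
j→5 (nums[5]=6≤7), i→1 (nums[1]=9≥7); i<j, swap → [6, 6, 7, 9, 6, 9, 7]
j→4 (nums[4]=6≤7), i→2 (nums[2]=7≥7); i<j, swap → [6, 6, 6, 9, 7, 9, 7]
j→2, i→3; i≥j, return j=2. nums = [6, 6, 6, 9, 7, 9, 7]

2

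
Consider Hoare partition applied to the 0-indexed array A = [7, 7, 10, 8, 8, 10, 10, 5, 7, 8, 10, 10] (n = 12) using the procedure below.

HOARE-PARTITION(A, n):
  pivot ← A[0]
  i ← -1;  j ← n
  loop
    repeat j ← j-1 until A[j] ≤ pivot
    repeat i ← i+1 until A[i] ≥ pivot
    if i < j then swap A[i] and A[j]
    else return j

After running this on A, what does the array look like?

[7, 5, 10, 8, 8, 10, 10, 7, 7, 8, 10, 10]

pivot = A[0] = 7; i = -1, j = 12
j→8 (A[8]=7≤7), i→0 (A[0]=7≥7); i<j, swap → [7, 7, 10, 8, 8, 10, 10, 5, 7, 8, 10, 10]
j→7 (A[7]=5≤7), i→1 (A[1]=7≥7); i<j, swap → [7, 5, 10, 8, 8, 10, 10, 7, 7, 8, 10, 10]
j→1, i→2; i≥j, return j=1. A = [7, 5, 10, 8, 8, 10, 10, 7, 7, 8, 10, 10]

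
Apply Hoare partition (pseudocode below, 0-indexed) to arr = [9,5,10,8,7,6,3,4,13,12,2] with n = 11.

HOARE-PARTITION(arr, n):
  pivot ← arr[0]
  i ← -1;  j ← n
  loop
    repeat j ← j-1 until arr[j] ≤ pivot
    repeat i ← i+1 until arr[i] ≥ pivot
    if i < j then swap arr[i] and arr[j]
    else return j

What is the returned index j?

pivot = arr[0] = 9; i = -1, j = 11
j→10 (arr[10]=2≤9), i→0 (arr[0]=9≥9); i<j, swap → [2,5,10,8,7,6,3,4,13,12,9]
j→7 (arr[7]=4≤9), i→2 (arr[2]=10≥9); i<j, swap → [2,5,4,8,7,6,3,10,13,12,9]
j→6, i→7; i≥j, return j=6. arr = [2,5,4,8,7,6,3,10,13,12,9]

6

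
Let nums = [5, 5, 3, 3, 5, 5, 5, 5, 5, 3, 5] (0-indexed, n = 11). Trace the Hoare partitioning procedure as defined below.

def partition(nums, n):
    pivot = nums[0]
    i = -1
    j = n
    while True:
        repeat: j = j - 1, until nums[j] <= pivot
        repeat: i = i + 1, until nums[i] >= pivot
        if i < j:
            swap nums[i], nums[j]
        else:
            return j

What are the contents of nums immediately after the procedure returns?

pivot=5
j stops at 10 (5), i stops at 0 (5); swap ⇒ [5, 5, 3, 3, 5, 5, 5, 5, 5, 3, 5]
j stops at 9 (3), i stops at 1 (5); swap ⇒ [5, 3, 3, 3, 5, 5, 5, 5, 5, 5, 5]
j stops at 8 (5), i stops at 4 (5); swap ⇒ [5, 3, 3, 3, 5, 5, 5, 5, 5, 5, 5]
j stops at 7 (5), i stops at 5 (5); swap ⇒ [5, 3, 3, 3, 5, 5, 5, 5, 5, 5, 5]
j stops at 6, i stops at 6; i≥j ⇒ return 6. nums=[5, 3, 3, 3, 5, 5, 5, 5, 5, 5, 5]

[5, 3, 3, 3, 5, 5, 5, 5, 5, 5, 5]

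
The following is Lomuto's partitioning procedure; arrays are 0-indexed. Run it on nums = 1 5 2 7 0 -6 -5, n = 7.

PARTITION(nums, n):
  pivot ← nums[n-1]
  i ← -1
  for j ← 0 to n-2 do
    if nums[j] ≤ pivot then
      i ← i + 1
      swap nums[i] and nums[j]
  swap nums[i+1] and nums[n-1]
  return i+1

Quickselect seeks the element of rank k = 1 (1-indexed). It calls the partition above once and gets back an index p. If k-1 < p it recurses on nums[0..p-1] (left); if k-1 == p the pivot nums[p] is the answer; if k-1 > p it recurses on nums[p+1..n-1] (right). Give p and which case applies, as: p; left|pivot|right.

1; left

pivot=-5, i=-1
j=0: 1>-5, skip
j=1: 5>-5, skip
j=2: 2>-5, skip
j=3: 7>-5, skip
j=4: 0>-5, skip
j=5: -6≤-5, i=0, swap(0,5) ⇒ -6 5 2 7 0 1 -5
swap(1,6) ⇒ -6 -5 2 7 0 1 5; return 1
p = 1; k-1 = 0 < 1 ⇒ left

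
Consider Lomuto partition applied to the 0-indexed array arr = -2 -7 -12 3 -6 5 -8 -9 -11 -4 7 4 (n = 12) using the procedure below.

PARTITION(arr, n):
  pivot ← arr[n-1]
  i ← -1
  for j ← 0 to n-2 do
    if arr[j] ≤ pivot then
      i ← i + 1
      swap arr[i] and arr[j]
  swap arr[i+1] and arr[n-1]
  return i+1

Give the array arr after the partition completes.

-2 -7 -12 3 -6 -8 -9 -11 -4 4 7 5

pivot = arr[11] = 4; i = -1
j=0: arr[0]=-2 ≤ 4 → i=0, swap arr[0],arr[0] (no change) → -2 -7 -12 3 -6 5 -8 -9 -11 -4 7 4
j=1: arr[1]=-7 ≤ 4 → i=1, swap arr[1],arr[1] (no change) → -2 -7 -12 3 -6 5 -8 -9 -11 -4 7 4
j=2: arr[2]=-12 ≤ 4 → i=2, swap arr[2],arr[2] (no change) → -2 -7 -12 3 -6 5 -8 -9 -11 -4 7 4
j=3: arr[3]=3 ≤ 4 → i=3, swap arr[3],arr[3] (no change) → -2 -7 -12 3 -6 5 -8 -9 -11 -4 7 4
j=4: arr[4]=-6 ≤ 4 → i=4, swap arr[4],arr[4] (no change) → -2 -7 -12 3 -6 5 -8 -9 -11 -4 7 4
j=5: arr[5]=5 > 4 → no swap
j=6: arr[6]=-8 ≤ 4 → i=5, swap arr[5],arr[6] → -2 -7 -12 3 -6 -8 5 -9 -11 -4 7 4
j=7: arr[7]=-9 ≤ 4 → i=6, swap arr[6],arr[7] → -2 -7 -12 3 -6 -8 -9 5 -11 -4 7 4
j=8: arr[8]=-11 ≤ 4 → i=7, swap arr[7],arr[8] → -2 -7 -12 3 -6 -8 -9 -11 5 -4 7 4
j=9: arr[9]=-4 ≤ 4 → i=8, swap arr[8],arr[9] → -2 -7 -12 3 -6 -8 -9 -11 -4 5 7 4
j=10: arr[10]=7 > 4 → no swap
final swap arr[9],arr[11] → -2 -7 -12 3 -6 -8 -9 -11 -4 4 7 5; return 9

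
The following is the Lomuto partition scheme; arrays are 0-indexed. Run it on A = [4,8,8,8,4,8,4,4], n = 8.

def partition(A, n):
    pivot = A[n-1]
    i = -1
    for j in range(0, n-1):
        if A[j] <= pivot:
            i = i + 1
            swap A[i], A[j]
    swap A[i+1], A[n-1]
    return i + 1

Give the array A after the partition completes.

pivot = A[7] = 4; i = -1
j=0: A[0]=4 ≤ 4 → i=0, swap A[0],A[0] (no change) → [4,8,8,8,4,8,4,4]
j=1: A[1]=8 > 4 → no swap
j=2: A[2]=8 > 4 → no swap
j=3: A[3]=8 > 4 → no swap
j=4: A[4]=4 ≤ 4 → i=1, swap A[1],A[4] → [4,4,8,8,8,8,4,4]
j=5: A[5]=8 > 4 → no swap
j=6: A[6]=4 ≤ 4 → i=2, swap A[2],A[6] → [4,4,4,8,8,8,8,4]
final swap A[3],A[7] → [4,4,4,4,8,8,8,8]; return 3

[4,4,4,4,8,8,8,8]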